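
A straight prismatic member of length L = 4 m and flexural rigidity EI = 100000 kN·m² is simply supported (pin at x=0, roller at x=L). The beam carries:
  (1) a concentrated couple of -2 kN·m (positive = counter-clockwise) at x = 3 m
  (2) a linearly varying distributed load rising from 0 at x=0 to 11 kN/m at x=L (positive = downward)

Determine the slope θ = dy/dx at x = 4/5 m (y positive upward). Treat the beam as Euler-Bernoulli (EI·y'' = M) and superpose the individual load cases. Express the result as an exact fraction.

θ(4/5) = -235481/2250000000 rad

Load 1 — applied couple M₀=-2 kN·m at a=3 m (b=L-a=1):
  θ_1 = (M₀x²/(2L)+C₁)/EI  [x≤a] with C₁=M₀(3b²-L²)/(6L)=13/12 = ((-2)·(4/5)²/(2·4)+(13/12))/100000 = 277/30000000 rad
Load 2 — triangular load w₀=11 kN/m (0→w₀ over full span):
  θ_2 = -w₀(7L⁴-30L²x²+15x⁴)/(360LEI) = -11·(7·4⁴-30·4²·(4/5)²+15·(4/5)⁴)/(360·4·100000) = -2002/17578125 rad
Superposition: θ = Σ θ_i = -235481/2250000000 rad ≈ -0.000105 rad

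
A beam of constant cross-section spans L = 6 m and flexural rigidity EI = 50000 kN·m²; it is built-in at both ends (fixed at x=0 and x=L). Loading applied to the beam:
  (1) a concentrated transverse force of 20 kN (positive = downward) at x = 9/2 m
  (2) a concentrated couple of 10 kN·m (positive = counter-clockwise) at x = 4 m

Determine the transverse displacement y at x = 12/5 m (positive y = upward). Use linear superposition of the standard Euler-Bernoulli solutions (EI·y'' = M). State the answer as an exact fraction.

y(12/5) = -337/1250000 m

Load 1 — point force P=20 kN at a=9/2 m (b=L-a=3/2):
  y_1 = -Pb²x²(3aL-(3a+b)x)/(6L³EI)  [x≤a] = -20·(3/2)²·(12/5)²·(3·(9/2)·6-(3·(9/2)+(3/2))·(12/5))/(6·6³·50000) = -9/50000 m
Load 2 — applied couple M₀=10 kN·m at a=4 m (b=L-a=2):
  y_2 = (R_Ax³/6 - M_Ax²/2)/EI  [x≤a] with R_A=20/9, M_A=10/3 = ((20/9)·(12/5)³/6 - (10/3)·(12/5)²/2)/50000 = -7/78125 m
Superposition: y = Σ y_i = -337/1250000 m ≈ -0.000270 m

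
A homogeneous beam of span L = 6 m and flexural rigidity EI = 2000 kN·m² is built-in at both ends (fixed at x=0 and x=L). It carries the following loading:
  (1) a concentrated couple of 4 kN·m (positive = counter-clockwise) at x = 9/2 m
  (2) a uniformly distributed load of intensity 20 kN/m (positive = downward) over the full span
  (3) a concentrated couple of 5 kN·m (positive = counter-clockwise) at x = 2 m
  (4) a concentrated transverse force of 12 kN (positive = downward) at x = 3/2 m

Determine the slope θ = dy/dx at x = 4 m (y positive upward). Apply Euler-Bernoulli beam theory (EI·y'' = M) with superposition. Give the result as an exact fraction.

θ(4) = 133/9000 rad

Load 1 — applied couple M₀=4 kN·m at a=9/2 m (b=L-a=3/2):
  θ_1 = (R_Ax²/2 - M_Ax)/EI  [x≤a] with R_A=3/4, M_A=5/4 = ((3/4)·4²/2 - (5/4)·4)/2000 = 1/2000 rad
Load 2 — uniform load w=20 kN/m over full span:
  θ_2 = -wx(L-x)(L-2x)/(12EI) = -20·4·(6-4)·(6-2·4)/(12·2000) = 1/75 rad
Load 3 — applied couple M₀=5 kN·m at a=2 m (b=L-a=4):
  θ_3 = (R_Ax²/2 - M_Ax - M₀(x-a))/EI  [x>a] with R_A=10/9, M_A=0 = ((10/9)·4²/2 - 0·4 - 5·(4-2))/2000 = -1/1800 rad
Load 4 — point force P=12 kN at a=3/2 m (b=L-a=9/2):
  θ_4 = Pa²(L-x)(2bL-(3b+a)(L-x))/(2L³EI)  [x>a] = 12·(3/2)²·(6-4)·(2·(9/2)·6-(3·(9/2)+(3/2))·(6-4))/(2·6³·2000) = 3/2000 rad
Superposition: θ = Σ θ_i = 133/9000 rad ≈ 0.014778 rad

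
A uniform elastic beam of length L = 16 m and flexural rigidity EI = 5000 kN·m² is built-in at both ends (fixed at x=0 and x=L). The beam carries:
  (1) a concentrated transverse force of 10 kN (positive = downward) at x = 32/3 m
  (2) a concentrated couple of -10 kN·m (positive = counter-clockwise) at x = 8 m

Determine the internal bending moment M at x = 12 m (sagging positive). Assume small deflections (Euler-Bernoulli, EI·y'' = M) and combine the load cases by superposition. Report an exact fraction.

Load 1 — point force P=10 kN at a=32/3 m (b=L-a=16/3):
  M_1 = Pa²(a+3b)(L-x)/L³ - Pa²b/L²  [x>a] = 10·(32/3)²·((32/3)+3·(16/3))·(16-12)/16³ - 10·(32/3)²·(16/3)/16² = 160/27 kN·m
Load 2 — applied couple M₀=-10 kN·m at a=8 m (b=L-a=8):
  M_2 = R_Ax - M_A - M₀  [x>a] with R_A=-15/16, M_A=-5/2 = (-15/16)·12 - (-5/2) - (-10) = 5/4 kN·m
Superposition: M = Σ M_i = 775/108 kN·m ≈ 7.175926 kN·m

M(12) = 775/108 kN·m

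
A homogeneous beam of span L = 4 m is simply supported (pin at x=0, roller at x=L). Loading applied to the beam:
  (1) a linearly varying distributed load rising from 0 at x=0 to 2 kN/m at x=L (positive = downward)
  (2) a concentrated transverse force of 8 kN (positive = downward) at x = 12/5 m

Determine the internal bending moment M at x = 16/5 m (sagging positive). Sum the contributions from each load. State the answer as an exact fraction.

M(16/5) = 672/125 kN·m

Load 1 — triangular load w₀=2 kN/m (0→w₀ over full span):
  M_1 = w₀Lx/6 - w₀x³/(6L) = 2·4·(16/5)/6 - 2·(16/5)³/(6·4) = 192/125 kN·m
Load 2 — point force P=8 kN at a=12/5 m (b=L-a=8/5):
  M_2 = Pa(L-x)/L  [x>a] = 8·(12/5)·(4-(16/5))/4 = 96/25 kN·m
Superposition: M = Σ M_i = 672/125 kN·m ≈ 5.376000 kN·m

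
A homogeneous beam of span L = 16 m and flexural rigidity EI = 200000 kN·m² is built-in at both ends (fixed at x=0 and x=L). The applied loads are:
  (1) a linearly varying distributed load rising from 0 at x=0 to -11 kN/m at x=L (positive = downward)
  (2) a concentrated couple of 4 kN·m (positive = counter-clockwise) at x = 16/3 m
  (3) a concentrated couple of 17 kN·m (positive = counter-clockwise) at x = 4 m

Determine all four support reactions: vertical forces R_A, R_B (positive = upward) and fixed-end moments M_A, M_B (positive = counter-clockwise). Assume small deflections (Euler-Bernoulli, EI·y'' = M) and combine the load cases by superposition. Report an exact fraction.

Load 1 — triangular load w₀=-11 kN/m (0→w₀ over full span):
  R_A = 3w₀L/20 = 3·(-11)·16/20 = -132/5 kN
  M_A = w₀L²/30 = (-11)·16²/30 = -1408/15 kN·m
  R_B = 7w₀L/20 = 7·(-11)·16/20 = -308/5 kN
  M_B = -w₀L²/20 = -(-11)·16²/20 = 704/5 kN·m
Load 2 — applied couple M₀=4 kN·m at a=16/3 m (b=L-a=32/3):
  R_A = 6M₀ab/L³ = 6·4·(16/3)·(32/3)/16³ = 1/3 kN
  M_A = M₀b(2a-b)/L² = 4·(32/3)·(2·(16/3)-(32/3))/16² = 0 kN·m
  R_B = -6M₀ab/L³ = -6·4·(16/3)·(32/3)/16³ = -1/3 kN
  M_B = M₀a(2b-a)/L² = 4·(16/3)·(2·(32/3)-(16/3))/16² = 4/3 kN·m
Load 3 — applied couple M₀=17 kN·m at a=4 m (b=L-a=12):
  R_A = 6M₀ab/L³ = 6·17·4·12/16³ = 153/128 kN
  M_A = M₀b(2a-b)/L² = 17·12·(2·4-12)/16² = -51/16 kN·m
  R_B = -6M₀ab/L³ = -6·17·4·12/16³ = -153/128 kN
  M_B = M₀a(2b-a)/L² = 17·4·(2·12-4)/16² = 85/16 kN·m
Superposition: R_A = -47753/1920 kN, M_A = -23293/240 kN·m, R_B = -121207/1920 kN, M_B = 35387/240 kN·m

R_A = -47753/1920 kN, M_A = -23293/240 kN·m, R_B = -121207/1920 kN, M_B = 35387/240 kN·m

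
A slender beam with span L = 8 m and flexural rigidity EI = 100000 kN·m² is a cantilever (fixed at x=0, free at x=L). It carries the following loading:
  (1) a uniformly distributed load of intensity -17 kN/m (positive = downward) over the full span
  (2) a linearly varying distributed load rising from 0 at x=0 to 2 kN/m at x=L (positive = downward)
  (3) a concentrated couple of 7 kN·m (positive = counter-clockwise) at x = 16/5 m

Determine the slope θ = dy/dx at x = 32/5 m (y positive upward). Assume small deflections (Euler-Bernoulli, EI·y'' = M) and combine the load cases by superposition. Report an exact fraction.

Load 1 — uniform load w=-17 kN/m over full span:
  θ_1 = -wx(x²-3Lx+3L²)/(6EI) = -(-17)·(32/5)·((32/5)²-3·8·(32/5)+3·8²)/(6·100000) = 16864/1171875 rad
Load 2 — triangular load w₀=2 kN/m (0→w₀ over full span):
  θ_2 = (w₀Lx²/4-w₀L²x/3-w₀x⁴/(24L))/EI = (2·8·(32/5)²/4-2·8²·(32/5)/3-2·(32/5)⁴/(24·8))/100000 = -7424/5859375 rad
Load 3 — applied couple M₀=7 kN·m at a=16/5 m (b=L-a=24/5):
  θ_3 = M₀a/EI  [x>a] = 7·(16/5)/100000 = 7/31250 rad
Superposition: θ = Σ θ_i = 52139/3906250 rad ≈ 0.013348 rad

θ(32/5) = 52139/3906250 rad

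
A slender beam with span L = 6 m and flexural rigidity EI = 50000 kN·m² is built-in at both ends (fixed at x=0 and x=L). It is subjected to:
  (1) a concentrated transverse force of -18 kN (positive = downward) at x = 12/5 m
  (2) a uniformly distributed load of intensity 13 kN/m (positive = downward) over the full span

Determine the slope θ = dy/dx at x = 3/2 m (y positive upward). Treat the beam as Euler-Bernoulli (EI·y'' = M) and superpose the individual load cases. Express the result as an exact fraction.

Load 1 — point force P=-18 kN at a=12/5 m (b=L-a=18/5):
  θ_1 = -Pb²x(2aL-(3a+b)x)/(2L³EI)  [x≤a] = -(-18)·(18/5)²·(3/2)·(2·(12/5)·6-(3·(12/5)+(18/5))·(3/2))/(2·6³·50000) = 5103/25000000 rad
Load 2 — uniform load w=13 kN/m over full span:
  θ_2 = -wx(L-x)(L-2x)/(12EI) = -13·(3/2)·(6-(3/2))·(6-2·(3/2))/(12·50000) = -351/800000 rad
Superposition: θ = Σ θ_i = -23463/100000000 rad ≈ -0.000235 rad

θ(3/2) = -23463/100000000 rad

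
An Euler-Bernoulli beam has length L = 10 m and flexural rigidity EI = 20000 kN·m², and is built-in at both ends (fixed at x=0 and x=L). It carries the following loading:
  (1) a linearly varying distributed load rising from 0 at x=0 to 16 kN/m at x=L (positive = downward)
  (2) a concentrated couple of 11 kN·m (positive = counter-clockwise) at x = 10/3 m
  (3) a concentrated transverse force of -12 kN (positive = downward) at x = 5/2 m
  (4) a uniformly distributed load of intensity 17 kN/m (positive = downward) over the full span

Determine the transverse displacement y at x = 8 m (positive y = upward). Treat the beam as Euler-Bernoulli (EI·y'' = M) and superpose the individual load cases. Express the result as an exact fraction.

y(8) = -236501/18000000 m

Load 1 — triangular load w₀=16 kN/m (0→w₀ over full span):
  y_1 = -w₀x²(L-x)²(x+2L)/(120LEI) = -16·8²·(10-8)²·(8+2·10)/(120·10·20000) = -224/46875 m
Load 2 — applied couple M₀=11 kN·m at a=10/3 m (b=L-a=20/3):
  y_2 = (R_Ax³/6 - M_Ax²/2 - M₀(x-a)²/2)/EI  [x>a] with R_A=22/15, M_A=0 = ((22/15)·8³/6 - 0·8²/2 - 11·(8-(10/3))²/2)/20000 = 121/450000 m
Load 3 — point force P=-12 kN at a=5/2 m (b=L-a=15/2):
  y_3 = -Pa²(L-x)²(3bL-(3b+a)(L-x))/(6L³EI)  [x>a] = -(-12)·(5/2)²·(10-8)²·(3·(15/2)·10-(3·(15/2)+(5/2))·(10-8))/(6·10³·20000) = 7/16000 m
Load 4 — uniform load w=17 kN/m over full span:
  y_4 = -wx²(L-x)²/(24EI) = -17·8²·(10-8)²/(24·20000) = -17/1875 m
Superposition: y = Σ y_i = -236501/18000000 m ≈ -0.013139 m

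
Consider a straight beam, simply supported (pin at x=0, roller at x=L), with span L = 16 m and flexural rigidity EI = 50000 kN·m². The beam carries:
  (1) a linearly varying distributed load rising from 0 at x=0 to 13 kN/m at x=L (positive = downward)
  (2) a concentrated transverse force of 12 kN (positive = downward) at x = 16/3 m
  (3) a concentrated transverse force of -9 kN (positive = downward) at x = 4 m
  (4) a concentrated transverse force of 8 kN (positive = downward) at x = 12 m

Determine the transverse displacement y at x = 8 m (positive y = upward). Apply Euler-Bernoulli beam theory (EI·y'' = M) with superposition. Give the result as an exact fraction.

y(8) = -10733/84375 m

Load 1 — triangular load w₀=13 kN/m (0→w₀ over full span):
  y_1 = -w₀x(7L⁴-10L²x²+3x⁴)/(360LEI) = -13·8·(7·16⁴-10·16²·8²+3·8⁴)/(360·16·50000) = -208/1875 m
Load 2 — point force P=12 kN at a=16/3 m (b=L-a=32/3):
  y_2 = -Pa(L-x)(2Lx-a²-x²)/(6LEI)  [x>a] = -12·(16/3)·(16-8)·(2·16·8-(16/3)²-8²)/(6·16·50000) = -1472/84375 m
Load 3 — point force P=-9 kN at a=4 m (b=L-a=12):
  y_3 = -Pa(L-x)(2Lx-a²-x²)/(6LEI)  [x>a] = -(-9)·4·(16-8)·(2·16·8-4²-8²)/(6·16·50000) = 33/3125 m
Load 4 — point force P=8 kN at a=12 m (b=L-a=4):
  y_4 = -Pbx(L²-b²-x²)/(6LEI)  [x≤a] = -8·4·8·(16²-4²-8²)/(6·16·50000) = -88/9375 m
Superposition: y = Σ y_i = -10733/84375 m ≈ -0.127206 m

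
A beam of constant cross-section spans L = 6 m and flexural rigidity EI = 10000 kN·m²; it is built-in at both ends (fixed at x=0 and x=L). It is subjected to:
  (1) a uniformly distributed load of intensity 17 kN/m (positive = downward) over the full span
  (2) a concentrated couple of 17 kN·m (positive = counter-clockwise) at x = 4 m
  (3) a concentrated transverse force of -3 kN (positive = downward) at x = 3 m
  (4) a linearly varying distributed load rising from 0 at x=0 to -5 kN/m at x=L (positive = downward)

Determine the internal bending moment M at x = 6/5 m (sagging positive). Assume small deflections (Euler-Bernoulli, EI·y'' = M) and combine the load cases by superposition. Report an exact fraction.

M(6/5) = -113/60 kN·m

Load 1 — uniform load w=17 kN/m over full span:
  M_1 = wLx/2 - wL²/12 - wx²/2 = 17·6·(6/5)/2 - 17·6²/12 - 17·(6/5)²/2 = -51/25 kN·m
Load 2 — applied couple M₀=17 kN·m at a=4 m (b=L-a=2):
  M_2 = R_Ax - M_A  [x≤a] with R_A=34/9, M_A=17/3 = (34/9)·(6/5) - (17/3) = -17/15 kN·m
Load 3 — point force P=-3 kN at a=3 m (b=L-a=3):
  M_3 = Pb²(3a+b)x/L³ - Pab²/L²  [x≤a] = (-3)·3²·(3·3+3)·(6/5)/6³ - (-3)·3·3²/6² = 9/20 kN·m
Load 4 — triangular load w₀=-5 kN/m (0→w₀ over full span):
  M_4 = 3w₀Lx/20 - w₀L²/30 - w₀x³/(6L) = 3·(-5)·6·(6/5)/20 - (-5)·6²/30 - (-5)·(6/5)³/(6·6) = 21/25 kN·m
Superposition: M = Σ M_i = -113/60 kN·m ≈ -1.883333 kN·m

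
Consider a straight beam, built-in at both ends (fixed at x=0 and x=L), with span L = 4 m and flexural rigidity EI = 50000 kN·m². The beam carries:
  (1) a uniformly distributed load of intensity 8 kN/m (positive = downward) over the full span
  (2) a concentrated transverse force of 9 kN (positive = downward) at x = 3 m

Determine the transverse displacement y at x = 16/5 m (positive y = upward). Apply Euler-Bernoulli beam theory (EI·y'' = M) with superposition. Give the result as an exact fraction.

Load 1 — uniform load w=8 kN/m over full span:
  y_1 = -wx²(L-x)²/(24EI) = -8·(16/5)²·(4-(16/5))²/(24·50000) = -256/5859375 m
Load 2 — point force P=9 kN at a=3 m (b=L-a=1):
  y_2 = -Pa²(L-x)²(3bL-(3b+a)(L-x))/(6L³EI)  [x>a] = -9·3²·(4-(16/5))²·(3·1·4-(3·1+3)·(4-(16/5)))/(6·4³·50000) = -243/12500000 m
Superposition: y = Σ y_i = -11837/187500000 m ≈ -0.000063 m

y(16/5) = -11837/187500000 m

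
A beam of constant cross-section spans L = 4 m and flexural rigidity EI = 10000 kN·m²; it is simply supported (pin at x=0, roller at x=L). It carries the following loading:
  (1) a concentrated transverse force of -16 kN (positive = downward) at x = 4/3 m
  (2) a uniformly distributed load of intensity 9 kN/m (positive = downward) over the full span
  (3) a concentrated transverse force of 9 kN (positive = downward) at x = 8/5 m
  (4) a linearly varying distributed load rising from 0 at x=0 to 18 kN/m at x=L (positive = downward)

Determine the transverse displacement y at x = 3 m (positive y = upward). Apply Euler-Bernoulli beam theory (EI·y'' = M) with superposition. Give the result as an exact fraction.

y(3) = -6382543/1620000000 m

Load 1 — point force P=-16 kN at a=4/3 m (b=L-a=8/3):
  y_1 = -Pa(L-x)(2Lx-a²-x²)/(6LEI)  [x>a] = -(-16)·(4/3)·(4-3)·(2·4·3-(4/3)²-3²)/(6·4·10000) = 119/101250 m
Load 2 — uniform load w=9 kN/m over full span:
  y_2 = -wx(L³-2Lx²+x³)/(24EI) = -9·3·(4³-2·4·3²+3³)/(24·10000) = -171/80000 m
Load 3 — point force P=9 kN at a=8/5 m (b=L-a=12/5):
  y_3 = -Pa(L-x)(2Lx-a²-x²)/(6LEI)  [x>a] = -9·(8/5)·(4-3)·(2·4·3-(8/5)²-3²)/(6·4·10000) = -933/1250000 m
Load 4 — triangular load w₀=18 kN/m (0→w₀ over full span):
  y_4 = -w₀x(7L⁴-10L²x²+3x⁴)/(360LEI) = -18·3·(7·4⁴-10·4²·3²+3·3⁴)/(360·4·10000) = -357/160000 m
Superposition: y = Σ y_i = -6382543/1620000000 m ≈ -0.003940 m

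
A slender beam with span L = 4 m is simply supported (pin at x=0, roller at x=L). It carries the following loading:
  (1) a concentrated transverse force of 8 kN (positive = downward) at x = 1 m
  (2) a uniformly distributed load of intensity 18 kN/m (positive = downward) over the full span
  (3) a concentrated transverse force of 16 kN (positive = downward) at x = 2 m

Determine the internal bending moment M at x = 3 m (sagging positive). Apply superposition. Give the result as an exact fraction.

Load 1 — point force P=8 kN at a=1 m (b=L-a=3):
  M_1 = Pa(L-x)/L  [x>a] = 8·1·(4-3)/4 = 2 kN·m
Load 2 — uniform load w=18 kN/m over full span:
  M_2 = wx(L-x)/2 = 18·3·(4-3)/2 = 27 kN·m
Load 3 — point force P=16 kN at a=2 m (b=L-a=2):
  M_3 = Pa(L-x)/L  [x>a] = 16·2·(4-3)/4 = 8 kN·m
Superposition: M = Σ M_i = 37 kN·m ≈ 37.000000 kN·m

M(3) = 37 kN·m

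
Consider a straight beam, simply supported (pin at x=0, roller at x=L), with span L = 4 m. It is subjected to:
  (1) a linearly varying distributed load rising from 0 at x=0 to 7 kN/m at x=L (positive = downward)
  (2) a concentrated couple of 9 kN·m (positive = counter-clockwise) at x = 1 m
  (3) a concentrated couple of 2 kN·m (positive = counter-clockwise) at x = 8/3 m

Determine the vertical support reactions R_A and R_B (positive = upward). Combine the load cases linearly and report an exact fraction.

R_A = 89/12 kN, R_B = 79/12 kN

Load 1 — triangular load w₀=7 kN/m (0→w₀ over full span):
  R_A = w₀L/6 = 7·4/6 = 14/3 kN
  R_B = w₀L/3 = 7·4/3 = 28/3 kN
Load 2 — applied couple M₀=9 kN·m at a=1 m (b=L-a=3):
  R_A = M₀/L = 9/4 kN
  R_B = -M₀/L = -9/4 kN
Load 3 — applied couple M₀=2 kN·m at a=8/3 m (b=L-a=4/3):
  R_A = M₀/L = 2/4 = 1/2 kN
  R_B = -M₀/L = -2/4 = -1/2 kN
Superposition: R_A = 89/12 kN, R_B = 79/12 kN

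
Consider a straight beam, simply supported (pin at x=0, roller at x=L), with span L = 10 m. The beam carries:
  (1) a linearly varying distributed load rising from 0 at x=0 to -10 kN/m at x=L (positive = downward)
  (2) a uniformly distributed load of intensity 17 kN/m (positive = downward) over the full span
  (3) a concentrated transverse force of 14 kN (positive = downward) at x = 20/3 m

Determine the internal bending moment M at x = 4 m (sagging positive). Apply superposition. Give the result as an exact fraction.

Load 1 — triangular load w₀=-10 kN/m (0→w₀ over full span):
  M_1 = w₀Lx/6 - w₀x³/(6L) = (-10)·10·4/6 - (-10)·4³/(6·10) = -56 kN·m
Load 2 — uniform load w=17 kN/m over full span:
  M_2 = wx(L-x)/2 = 17·4·(10-4)/2 = 204 kN·m
Load 3 — point force P=14 kN at a=20/3 m (b=L-a=10/3):
  M_3 = Pbx/L  [x≤a] = 14·(10/3)·4/10 = 56/3 kN·m
Superposition: M = Σ M_i = 500/3 kN·m ≈ 166.666667 kN·m

M(4) = 500/3 kN·m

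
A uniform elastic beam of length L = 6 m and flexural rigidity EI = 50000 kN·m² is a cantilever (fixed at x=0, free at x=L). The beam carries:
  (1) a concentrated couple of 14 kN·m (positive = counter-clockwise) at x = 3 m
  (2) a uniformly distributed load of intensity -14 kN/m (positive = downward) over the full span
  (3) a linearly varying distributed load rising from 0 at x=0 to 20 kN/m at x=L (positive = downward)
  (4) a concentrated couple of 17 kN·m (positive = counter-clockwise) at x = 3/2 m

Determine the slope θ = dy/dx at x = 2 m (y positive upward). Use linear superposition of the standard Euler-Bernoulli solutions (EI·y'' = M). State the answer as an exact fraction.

Load 1 — applied couple M₀=14 kN·m at a=3 m (b=L-a=3):
  θ_1 = M₀x/EI  [x≤a] = 14·2/50000 = 7/12500 rad
Load 2 — uniform load w=-14 kN/m over full span:
  θ_2 = -wx(x²-3Lx+3L²)/(6EI) = -(-14)·2·(2²-3·6·2+3·6²)/(6·50000) = 133/18750 rad
Load 3 — triangular load w₀=20 kN/m (0→w₀ over full span):
  θ_3 = (w₀Lx²/4-w₀L²x/3-w₀x⁴/(24L))/EI = (20·6·2²/4-20·6²·2/3-20·2⁴/(24·6))/50000 = -163/22500 rad
Load 4 — applied couple M₀=17 kN·m at a=3/2 m (b=L-a=9/2):
  θ_4 = M₀a/EI  [x>a] = 17·(3/2)/50000 = 51/100000 rad
Superposition: θ = Σ θ_i = 827/900000 rad ≈ 0.000919 rad

θ(2) = 827/900000 rad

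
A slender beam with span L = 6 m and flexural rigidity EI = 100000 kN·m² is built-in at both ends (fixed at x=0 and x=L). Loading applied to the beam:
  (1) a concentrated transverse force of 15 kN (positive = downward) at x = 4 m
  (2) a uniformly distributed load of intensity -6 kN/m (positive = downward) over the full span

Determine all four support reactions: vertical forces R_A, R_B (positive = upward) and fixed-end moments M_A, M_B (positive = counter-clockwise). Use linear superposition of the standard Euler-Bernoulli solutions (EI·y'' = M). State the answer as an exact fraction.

Load 1 — point force P=15 kN at a=4 m (b=L-a=2):
  R_A = Pb²(3a+b)/L³ = 15·2²·(3·4+2)/6³ = 35/9 kN
  M_A = Pab²/L² = 15·4·2²/6² = 20/3 kN·m
  R_B = Pa²(a+3b)/L³ = 15·4²·(4+3·2)/6³ = 100/9 kN
  M_B = -Pa²b/L² = -15·4²·2/6² = -40/3 kN·m
Load 2 — uniform load w=-6 kN/m over full span:
  R_A = wL/2 = (-6)·6/2 = -18 kN
  M_A = wL²/12 = (-6)·6²/12 = -18 kN·m
  R_B = wL/2 = (-6)·6/2 = -18 kN
  M_B = -wL²/12 = -(-6)·6²/12 = 18 kN·m
Superposition: R_A = -127/9 kN, M_A = -34/3 kN·m, R_B = -62/9 kN, M_B = 14/3 kN·m

R_A = -127/9 kN, M_A = -34/3 kN·m, R_B = -62/9 kN, M_B = 14/3 kN·m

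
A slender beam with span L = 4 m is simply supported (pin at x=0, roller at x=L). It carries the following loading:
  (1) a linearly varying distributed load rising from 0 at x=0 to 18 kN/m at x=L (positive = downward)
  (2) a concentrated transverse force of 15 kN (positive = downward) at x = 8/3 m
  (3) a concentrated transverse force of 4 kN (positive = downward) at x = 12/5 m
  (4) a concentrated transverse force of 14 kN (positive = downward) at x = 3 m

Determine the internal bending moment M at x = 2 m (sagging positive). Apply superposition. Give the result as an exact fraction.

Load 1 — triangular load w₀=18 kN/m (0→w₀ over full span):
  M_1 = w₀Lx/6 - w₀x³/(6L) = 18·4·2/6 - 18·2³/(6·4) = 18 kN·m
Load 2 — point force P=15 kN at a=8/3 m (b=L-a=4/3):
  M_2 = Pbx/L  [x≤a] = 15·(4/3)·2/4 = 10 kN·m
Load 3 — point force P=4 kN at a=12/5 m (b=L-a=8/5):
  M_3 = Pbx/L  [x≤a] = 4·(8/5)·2/4 = 16/5 kN·m
Load 4 — point force P=14 kN at a=3 m (b=L-a=1):
  M_4 = Pbx/L  [x≤a] = 14·1·2/4 = 7 kN·m
Superposition: M = Σ M_i = 191/5 kN·m ≈ 38.200000 kN·m

M(2) = 191/5 kN·m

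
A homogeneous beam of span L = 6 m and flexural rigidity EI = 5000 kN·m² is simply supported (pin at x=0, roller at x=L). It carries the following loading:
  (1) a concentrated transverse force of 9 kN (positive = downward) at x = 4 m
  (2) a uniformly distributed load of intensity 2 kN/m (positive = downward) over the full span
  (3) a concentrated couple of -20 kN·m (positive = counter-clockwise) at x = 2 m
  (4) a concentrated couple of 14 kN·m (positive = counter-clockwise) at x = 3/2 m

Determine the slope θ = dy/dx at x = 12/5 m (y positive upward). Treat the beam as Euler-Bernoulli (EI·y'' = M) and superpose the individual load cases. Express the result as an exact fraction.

θ(12/5) = -51629/15000000 rad

Load 1 — point force P=9 kN at a=4 m (b=L-a=2):
  θ_1 = -Pb(L²-b²-3x²)/(6LEI)  [x≤a] = -9·2·(6²-2²-3·(12/5)²)/(6·6·5000) = -23/15625 rad
Load 2 — uniform load w=2 kN/m over full span:
  θ_2 = -w(L³-6Lx²+4x³)/(24EI) = -2·(6³-6·6·(12/5)²+4·(12/5)³)/(24·5000) = -333/312500 rad
Load 3 — applied couple M₀=-20 kN·m at a=2 m (b=L-a=4):
  θ_3 = (M₀x²/(2L)-M₀(x-a)+C₁)/EI  [x>a] with C₁=M₀(3b²-L²)/(6L)=-20/3 = ((-20)·(12/5)²/(2·6)-(-20)·((12/5)-2)+(-20/3))/5000 = -31/18750 rad
Load 4 — applied couple M₀=14 kN·m at a=3/2 m (b=L-a=9/2):
  θ_4 = (M₀x²/(2L)-M₀(x-a)+C₁)/EI  [x>a] with C₁=M₀(3b²-L²)/(6L)=77/8 = (14·(12/5)²/(2·6)-14·((12/5)-(3/2))+(77/8))/5000 = 749/1000000 rad
Superposition: θ = Σ θ_i = -51629/15000000 rad ≈ -0.003442 rad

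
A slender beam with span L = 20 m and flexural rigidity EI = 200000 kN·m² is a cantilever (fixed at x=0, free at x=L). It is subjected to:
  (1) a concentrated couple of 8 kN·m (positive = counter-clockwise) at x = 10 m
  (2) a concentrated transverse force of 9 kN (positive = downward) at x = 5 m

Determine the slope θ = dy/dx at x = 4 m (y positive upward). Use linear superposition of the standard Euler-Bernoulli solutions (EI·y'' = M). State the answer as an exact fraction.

θ(4) = -19/50000 rad

Load 1 — applied couple M₀=8 kN·m at a=10 m (b=L-a=10):
  θ_1 = M₀x/EI  [x≤a] = 8·4/200000 = 1/6250 rad
Load 2 — point force P=9 kN at a=5 m (b=L-a=15):
  θ_2 = -Px(2a-x)/(2EI)  [x≤a] = -9·4·(2·5-4)/(2·200000) = -27/50000 rad
Superposition: θ = Σ θ_i = -19/50000 rad ≈ -0.000380 rad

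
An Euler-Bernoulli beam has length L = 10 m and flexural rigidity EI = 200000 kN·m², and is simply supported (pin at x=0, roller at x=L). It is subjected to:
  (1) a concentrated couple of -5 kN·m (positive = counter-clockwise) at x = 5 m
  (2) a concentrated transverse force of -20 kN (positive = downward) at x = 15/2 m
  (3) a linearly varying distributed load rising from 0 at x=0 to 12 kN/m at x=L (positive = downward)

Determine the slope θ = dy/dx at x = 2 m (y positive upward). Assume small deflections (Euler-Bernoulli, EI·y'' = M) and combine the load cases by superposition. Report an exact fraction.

θ(2) = -4997/8000000 rad

Load 1 — applied couple M₀=-5 kN·m at a=5 m (b=L-a=5):
  θ_1 = (M₀x²/(2L)+C₁)/EI  [x≤a] with C₁=M₀(3b²-L²)/(6L)=25/12 = ((-5)·2²/(2·10)+(25/12))/200000 = 13/2400000 rad
Load 2 — point force P=-20 kN at a=15/2 m (b=L-a=5/2):
  θ_2 = -Pb(L²-b²-3x²)/(6LEI)  [x≤a] = -(-20)·(5/2)·(10²-(5/2)²-3·2²)/(6·10·200000) = 109/320000 rad
Load 3 — triangular load w₀=12 kN/m (0→w₀ over full span):
  θ_3 = -w₀(7L⁴-30L²x²+15x⁴)/(360LEI) = -12·(7·10⁴-30·10²·2²+15·2⁴)/(360·10·200000) = -91/93750 rad
Superposition: θ = Σ θ_i = -4997/8000000 rad ≈ -0.000625 rad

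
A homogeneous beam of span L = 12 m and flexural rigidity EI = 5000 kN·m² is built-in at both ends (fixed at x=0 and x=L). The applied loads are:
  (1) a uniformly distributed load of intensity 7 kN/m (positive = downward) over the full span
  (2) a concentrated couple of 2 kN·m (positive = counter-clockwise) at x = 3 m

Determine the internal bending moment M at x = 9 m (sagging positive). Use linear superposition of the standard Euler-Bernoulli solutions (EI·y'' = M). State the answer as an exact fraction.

Load 1 — uniform load w=7 kN/m over full span:
  M_1 = wLx/2 - wL²/12 - wx²/2 = 7·12·9/2 - 7·12²/12 - 7·9²/2 = 21/2 kN·m
Load 2 — applied couple M₀=2 kN·m at a=3 m (b=L-a=9):
  M_2 = R_Ax - M_A - M₀  [x>a] with R_A=3/16, M_A=-3/8 = (3/16)·9 - (-3/8) - 2 = 1/16 kN·m
Superposition: M = Σ M_i = 169/16 kN·m ≈ 10.562500 kN·m

M(9) = 169/16 kN·m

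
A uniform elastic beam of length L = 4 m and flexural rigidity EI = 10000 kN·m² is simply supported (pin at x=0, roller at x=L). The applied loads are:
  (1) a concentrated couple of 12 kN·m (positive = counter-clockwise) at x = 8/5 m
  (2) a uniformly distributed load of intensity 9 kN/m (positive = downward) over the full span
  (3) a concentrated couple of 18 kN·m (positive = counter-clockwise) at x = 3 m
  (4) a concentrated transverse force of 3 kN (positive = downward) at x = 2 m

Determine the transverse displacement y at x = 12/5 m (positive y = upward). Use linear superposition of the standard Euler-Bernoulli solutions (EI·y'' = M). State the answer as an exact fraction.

y(12/5) = -25481/6250000 m

Load 1 — applied couple M₀=12 kN·m at a=8/5 m (b=L-a=12/5):
  y_1 = (M₀x³/(6L)-M₀(x-a)²/2+C₁x)/EI  [x>a] with C₁=M₀(3b²-L²)/(6L)=16/25 = (12·(12/5)³/(6·4)-12·((12/5)-(8/5))²/2+(16/25)·(12/5))/10000 = 36/78125 m
Load 2 — uniform load w=9 kN/m over full span:
  y_2 = -wx(L³-2Lx²+x³)/(24EI) = -9·(12/5)·(4³-2·4·(12/5)²+(12/5)³)/(24·10000) = -1116/390625 m
Load 3 — applied couple M₀=18 kN·m at a=3 m (b=L-a=1):
  y_3 = (M₀x³/(6L)+C₁x)/EI  [x≤a] with C₁=M₀(3b²-L²)/(6L)=-39/4 = (18·(12/5)³/(6·4)+(-39/4)·(12/5))/10000 = -1629/1250000 m
Load 4 — point force P=3 kN at a=2 m (b=L-a=2):
  y_4 = -Pa(L-x)(2Lx-a²-x²)/(6LEI)  [x>a] = -3·2·(4-(12/5))·(2·4·(12/5)-2²-(12/5)²)/(6·4·10000) = -59/156250 m
Superposition: y = Σ y_i = -25481/6250000 m ≈ -0.004077 m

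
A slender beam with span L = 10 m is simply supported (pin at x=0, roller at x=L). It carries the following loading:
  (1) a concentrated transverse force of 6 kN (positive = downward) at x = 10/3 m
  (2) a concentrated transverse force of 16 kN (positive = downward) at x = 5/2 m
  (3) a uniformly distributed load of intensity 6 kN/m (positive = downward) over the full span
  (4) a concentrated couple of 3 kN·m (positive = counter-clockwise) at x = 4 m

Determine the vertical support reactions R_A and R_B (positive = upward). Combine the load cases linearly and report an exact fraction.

R_A = 463/10 kN, R_B = 357/10 kN

Load 1 — point force P=6 kN at a=10/3 m (b=L-a=20/3):
  R_A = Pb/L = 6·(20/3)/10 = 4 kN
  R_B = Pa/L = 6·(10/3)/10 = 2 kN
Load 2 — point force P=16 kN at a=5/2 m (b=L-a=15/2):
  R_A = Pb/L = 16·(15/2)/10 = 12 kN
  R_B = Pa/L = 16·(5/2)/10 = 4 kN
Load 3 — uniform load w=6 kN/m over full span:
  R_A = wL/2 = 6·10/2 = 30 kN
  R_B = wL/2 = 6·10/2 = 30 kN
Load 4 — applied couple M₀=3 kN·m at a=4 m (b=L-a=6):
  R_A = M₀/L = 3/10 kN
  R_B = -M₀/L = -3/10 kN
Superposition: R_A = 463/10 kN, R_B = 357/10 kN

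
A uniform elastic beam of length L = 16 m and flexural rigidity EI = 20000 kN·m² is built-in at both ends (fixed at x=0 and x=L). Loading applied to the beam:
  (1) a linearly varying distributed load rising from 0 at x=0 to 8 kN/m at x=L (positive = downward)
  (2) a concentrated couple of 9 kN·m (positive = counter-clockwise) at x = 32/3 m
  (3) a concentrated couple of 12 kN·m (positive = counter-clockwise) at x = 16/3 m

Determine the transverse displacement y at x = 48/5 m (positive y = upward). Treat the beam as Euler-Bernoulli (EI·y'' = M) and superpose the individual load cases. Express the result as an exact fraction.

Load 1 — triangular load w₀=8 kN/m (0→w₀ over full span):
  y_1 = -w₀x²(L-x)²(x+2L)/(120LEI) = -8·(48/5)²·(16-(48/5))²·((48/5)+2·16)/(120·16·20000) = -319488/9765625 m
Load 2 — applied couple M₀=9 kN·m at a=32/3 m (b=L-a=16/3):
  y_2 = (R_Ax³/6 - M_Ax²/2)/EI  [x≤a] with R_A=3/4, M_A=3 = ((3/4)·(48/5)³/6 - 3·(48/5)²/2)/20000 = -108/78125 m
Load 3 — applied couple M₀=12 kN·m at a=16/3 m (b=L-a=32/3):
  y_3 = (R_Ax³/6 - M_Ax²/2 - M₀(x-a)²/2)/EI  [x>a] with R_A=1, M_A=0 = (1·(48/5)³/6 - 0·(48/5)²/2 - 12·((48/5)-(16/3))²/2)/20000 = 448/234375 m
Superposition: y = Σ y_i = -942964/29296875 m ≈ -0.032187 m

y(48/5) = -942964/29296875 m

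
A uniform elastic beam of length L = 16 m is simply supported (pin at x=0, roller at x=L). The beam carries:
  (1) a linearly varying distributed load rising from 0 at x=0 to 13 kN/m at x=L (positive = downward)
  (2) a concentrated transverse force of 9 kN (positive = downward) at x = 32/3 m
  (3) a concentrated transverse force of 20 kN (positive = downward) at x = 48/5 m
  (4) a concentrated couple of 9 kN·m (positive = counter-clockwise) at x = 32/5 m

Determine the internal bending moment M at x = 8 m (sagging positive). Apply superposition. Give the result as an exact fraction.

Load 1 — triangular load w₀=13 kN/m (0→w₀ over full span):
  M_1 = w₀Lx/6 - w₀x³/(6L) = 13·16·8/6 - 13·8³/(6·16) = 208 kN·m
Load 2 — point force P=9 kN at a=32/3 m (b=L-a=16/3):
  M_2 = Pbx/L  [x≤a] = 9·(16/3)·8/16 = 24 kN·m
Load 3 — point force P=20 kN at a=48/5 m (b=L-a=32/5):
  M_3 = Pbx/L  [x≤a] = 20·(32/5)·8/16 = 64 kN·m
Load 4 — applied couple M₀=9 kN·m at a=32/5 m (b=L-a=48/5):
  M_4 = M₀x/L - M₀  [x>a] = 9·8/16 - 9 = -9/2 kN·m
Superposition: M = Σ M_i = 583/2 kN·m ≈ 291.500000 kN·m

M(8) = 583/2 kN·m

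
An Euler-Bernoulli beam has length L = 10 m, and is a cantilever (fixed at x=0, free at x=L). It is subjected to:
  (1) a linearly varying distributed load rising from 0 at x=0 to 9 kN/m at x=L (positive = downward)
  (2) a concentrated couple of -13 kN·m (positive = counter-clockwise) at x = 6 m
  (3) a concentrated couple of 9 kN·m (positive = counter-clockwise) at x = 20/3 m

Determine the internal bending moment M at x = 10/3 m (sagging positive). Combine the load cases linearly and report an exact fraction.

M(10/3) = -1436/9 kN·m

Load 1 — triangular load w₀=9 kN/m (0→w₀ over full span):
  M_1 = w₀Lx/2 - w₀L²/3 - w₀x³/(6L) = 9·10·(10/3)/2 - 9·10²/3 - 9·(10/3)³/(6·10) = -1400/9 kN·m
Load 2 — applied couple M₀=-13 kN·m at a=6 m (b=L-a=4):
  M_2 = M₀  [x≤a] = (-13) = -13 kN·m
Load 3 — applied couple M₀=9 kN·m at a=20/3 m (b=L-a=10/3):
  M_3 = M₀  [x≤a] = 9 = 9 kN·m
Superposition: M = Σ M_i = -1436/9 kN·m ≈ -159.555556 kN·m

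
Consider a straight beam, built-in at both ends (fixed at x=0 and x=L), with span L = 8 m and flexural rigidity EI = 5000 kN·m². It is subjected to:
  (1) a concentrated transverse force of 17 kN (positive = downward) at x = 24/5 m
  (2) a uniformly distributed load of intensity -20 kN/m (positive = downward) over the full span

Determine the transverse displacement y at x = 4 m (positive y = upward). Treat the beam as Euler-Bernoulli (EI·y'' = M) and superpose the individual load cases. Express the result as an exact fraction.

y(4) = 8096/234375 m

Load 1 — point force P=17 kN at a=24/5 m (b=L-a=16/5):
  y_1 = -Pb²x²(3aL-(3a+b)x)/(6L³EI)  [x≤a] = -17·(16/5)²·4²·(3·(24/5)·8-(3·(24/5)+(16/5))·4)/(6·8³·5000) = -1904/234375 m
Load 2 — uniform load w=-20 kN/m over full span:
  y_2 = -wx²(L-x)²/(24EI) = -(-20)·4²·(8-4)²/(24·5000) = 16/375 m
Superposition: y = Σ y_i = 8096/234375 m ≈ 0.034543 m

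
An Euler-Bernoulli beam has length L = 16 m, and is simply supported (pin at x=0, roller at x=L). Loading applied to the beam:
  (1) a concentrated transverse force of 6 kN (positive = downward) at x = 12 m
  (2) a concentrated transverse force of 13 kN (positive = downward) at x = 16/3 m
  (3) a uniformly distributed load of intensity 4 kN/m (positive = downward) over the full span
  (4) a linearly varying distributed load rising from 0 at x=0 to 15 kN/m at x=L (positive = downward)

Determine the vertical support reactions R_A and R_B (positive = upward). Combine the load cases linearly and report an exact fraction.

Load 1 — point force P=6 kN at a=12 m (b=L-a=4):
  R_A = Pb/L = 6·4/16 = 3/2 kN
  R_B = Pa/L = 6·12/16 = 9/2 kN
Load 2 — point force P=13 kN at a=16/3 m (b=L-a=32/3):
  R_A = Pb/L = 13·(32/3)/16 = 26/3 kN
  R_B = Pa/L = 13·(16/3)/16 = 13/3 kN
Load 3 — uniform load w=4 kN/m over full span:
  R_A = wL/2 = 4·16/2 = 32 kN
  R_B = wL/2 = 4·16/2 = 32 kN
Load 4 — triangular load w₀=15 kN/m (0→w₀ over full span):
  R_A = w₀L/6 = 15·16/6 = 40 kN
  R_B = w₀L/3 = 15·16/3 = 80 kN
Superposition: R_A = 493/6 kN, R_B = 725/6 kN

R_A = 493/6 kN, R_B = 725/6 kN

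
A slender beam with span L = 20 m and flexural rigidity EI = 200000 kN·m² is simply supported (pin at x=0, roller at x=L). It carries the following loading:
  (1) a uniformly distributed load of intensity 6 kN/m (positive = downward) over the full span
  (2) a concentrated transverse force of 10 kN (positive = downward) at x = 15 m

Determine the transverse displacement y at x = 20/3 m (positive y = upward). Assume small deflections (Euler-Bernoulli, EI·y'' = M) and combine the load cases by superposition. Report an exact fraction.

y(20/3) = -509/8640 m

Load 1 — uniform load w=6 kN/m over full span:
  y_1 = -wx(L³-2Lx²+x³)/(24EI) = -6·(20/3)·(20³-2·20·(20/3)²+(20/3)³)/(24·200000) = -22/405 m
Load 2 — point force P=10 kN at a=15 m (b=L-a=5):
  y_2 = -Pbx(L²-b²-x²)/(6LEI)  [x≤a] = -10·5·(20/3)·(20²-5²-(20/3)²)/(6·20·200000) = -119/25920 m
Superposition: y = Σ y_i = -509/8640 m ≈ -0.058912 m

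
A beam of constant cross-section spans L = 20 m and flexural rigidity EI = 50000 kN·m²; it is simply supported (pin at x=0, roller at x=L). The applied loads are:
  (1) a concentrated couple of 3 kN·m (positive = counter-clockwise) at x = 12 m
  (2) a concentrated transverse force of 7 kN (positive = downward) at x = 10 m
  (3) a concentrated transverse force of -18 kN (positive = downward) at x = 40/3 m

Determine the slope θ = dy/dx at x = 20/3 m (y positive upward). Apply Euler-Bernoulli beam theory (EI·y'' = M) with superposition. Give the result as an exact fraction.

θ(20/3) = 1847/750000 rad

Load 1 — applied couple M₀=3 kN·m at a=12 m (b=L-a=8):
  θ_1 = (M₀x²/(2L)+C₁)/EI  [x≤a] with C₁=M₀(3b²-L²)/(6L)=-26/5 = (3·(20/3)²/(2·20)+(-26/5))/50000 = -7/187500 rad
Load 2 — point force P=7 kN at a=10 m (b=L-a=10):
  θ_2 = -Pb(L²-b²-3x²)/(6LEI)  [x≤a] = -7·10·(20²-10²-3·(20/3)²)/(6·20·50000) = -7/3600 rad
Load 3 — point force P=-18 kN at a=40/3 m (b=L-a=20/3):
  θ_3 = -Pb(L²-b²-3x²)/(6LEI)  [x≤a] = -(-18)·(20/3)·(20²-(20/3)²-3·(20/3)²)/(6·20·50000) = 1/225 rad
Superposition: θ = Σ θ_i = 1847/750000 rad ≈ 0.002463 rad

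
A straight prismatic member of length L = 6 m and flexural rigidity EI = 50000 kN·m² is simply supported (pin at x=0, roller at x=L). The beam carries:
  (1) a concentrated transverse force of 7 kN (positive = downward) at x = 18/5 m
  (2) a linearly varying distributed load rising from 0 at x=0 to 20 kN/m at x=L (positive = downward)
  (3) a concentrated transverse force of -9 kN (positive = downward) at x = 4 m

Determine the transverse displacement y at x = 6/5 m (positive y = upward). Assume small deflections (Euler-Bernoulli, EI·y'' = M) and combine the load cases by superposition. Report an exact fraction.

y(6/5) = -72579/39062500 m

Load 1 — point force P=7 kN at a=18/5 m (b=L-a=12/5):
  y_1 = -Pbx(L²-b²-x²)/(6LEI)  [x≤a] = -7·(12/5)·(6/5)·(6²-(12/5)²-(6/5)²)/(6·6·50000) = -126/390625 m
Load 2 — triangular load w₀=20 kN/m (0→w₀ over full span):
  y_2 = -w₀x(7L⁴-10L²x²+3x⁴)/(360LEI) = -20·(6/5)·(7·6⁴-10·6²·(6/5)²+3·(6/5)⁴)/(360·6·50000) = -18576/9765625 m
Load 3 — point force P=-9 kN at a=4 m (b=L-a=2):
  y_3 = -Pbx(L²-b²-x²)/(6LEI)  [x≤a] = -(-9)·2·(6/5)·(6²-2²-(6/5)²)/(6·6·50000) = 573/1562500 m
Superposition: y = Σ y_i = -72579/39062500 m ≈ -0.001858 m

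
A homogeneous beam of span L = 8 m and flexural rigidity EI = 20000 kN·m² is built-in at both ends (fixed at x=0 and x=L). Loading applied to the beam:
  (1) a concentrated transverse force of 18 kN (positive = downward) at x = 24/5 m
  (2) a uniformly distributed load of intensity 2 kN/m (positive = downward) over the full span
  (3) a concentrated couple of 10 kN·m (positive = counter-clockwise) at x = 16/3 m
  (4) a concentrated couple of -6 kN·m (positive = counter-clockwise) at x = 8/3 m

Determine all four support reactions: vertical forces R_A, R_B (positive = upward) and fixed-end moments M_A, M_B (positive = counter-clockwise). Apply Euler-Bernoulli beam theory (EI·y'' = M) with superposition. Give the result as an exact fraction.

R_A = 5626/375 kN, M_A = 3478/125 kN·m, R_B = 7124/375 kN, M_B = -12526/375 kN·m

Load 1 — point force P=18 kN at a=24/5 m (b=L-a=16/5):
  R_A = Pb²(3a+b)/L³ = 18·(16/5)²·(3·(24/5)+(16/5))/8³ = 792/125 kN
  M_A = Pab²/L² = 18·(24/5)·(16/5)²/8² = 1728/125 kN·m
  R_B = Pa²(a+3b)/L³ = 18·(24/5)²·((24/5)+3·(16/5))/8³ = 1458/125 kN
  M_B = -Pa²b/L² = -18·(24/5)²·(16/5)/8² = -2592/125 kN·m
Load 2 — uniform load w=2 kN/m over full span:
  R_A = wL/2 = 2·8/2 = 8 kN
  M_A = wL²/12 = 2·8²/12 = 32/3 kN·m
  R_B = wL/2 = 2·8/2 = 8 kN
  M_B = -wL²/12 = -2·8²/12 = -32/3 kN·m
Load 3 — applied couple M₀=10 kN·m at a=16/3 m (b=L-a=8/3):
  R_A = 6M₀ab/L³ = 6·10·(16/3)·(8/3)/8³ = 5/3 kN
  M_A = M₀b(2a-b)/L² = 10·(8/3)·(2·(16/3)-(8/3))/8² = 10/3 kN·m
  R_B = -6M₀ab/L³ = -6·10·(16/3)·(8/3)/8³ = -5/3 kN
  M_B = M₀a(2b-a)/L² = 10·(16/3)·(2·(8/3)-(16/3))/8² = 0 kN·m
Load 4 — applied couple M₀=-6 kN·m at a=8/3 m (b=L-a=16/3):
  R_A = 6M₀ab/L³ = 6·(-6)·(8/3)·(16/3)/8³ = -1 kN
  M_A = M₀b(2a-b)/L² = (-6)·(16/3)·(2·(8/3)-(16/3))/8² = 0 kN·m
  R_B = -6M₀ab/L³ = -6·(-6)·(8/3)·(16/3)/8³ = 1 kN
  M_B = M₀a(2b-a)/L² = (-6)·(8/3)·(2·(16/3)-(8/3))/8² = -2 kN·m
Superposition: R_A = 5626/375 kN, M_A = 3478/125 kN·m, R_B = 7124/375 kN, M_B = -12526/375 kN·m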